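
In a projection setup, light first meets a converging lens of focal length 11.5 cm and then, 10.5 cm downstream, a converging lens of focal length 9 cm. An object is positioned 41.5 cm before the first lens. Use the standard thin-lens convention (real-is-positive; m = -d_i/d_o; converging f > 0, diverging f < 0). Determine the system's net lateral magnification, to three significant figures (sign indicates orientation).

-0.239

Lens 1: 1/d_i1 = 1/f_1 - 1/d_o1 = 1/11.5 - 1/41.5 = 0.06286 cm^-1, so d_i1 = 15.908 cm.
m_1 = -(15.908)/41.5 = -0.3833.
Since 15.908 cm > 10.5 cm, the first image lies past the second lens and serves as a virtual object: d_o2 = L - d_i1 = -5.408 cm.
Lens 2: 1/d_i2 = 1/f_2 - 1/d_o2 = 1/9 - 1/(-5.408) = 0.29601 cm^-1, so d_i2 = 3.378 cm.
m_2 = -(3.378)/(-5.408) = 0.6246.
The system's lateral magnification is m_1 m_2 = (-0.3833)(0.6246) = -0.2394.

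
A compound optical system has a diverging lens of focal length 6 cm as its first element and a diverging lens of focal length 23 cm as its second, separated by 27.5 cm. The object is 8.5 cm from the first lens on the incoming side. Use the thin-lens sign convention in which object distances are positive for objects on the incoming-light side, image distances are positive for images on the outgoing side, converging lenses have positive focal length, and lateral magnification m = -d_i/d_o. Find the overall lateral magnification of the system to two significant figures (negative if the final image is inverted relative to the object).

Applying the thin-lens equation to the first lens, 1/(-6) = 1/8.5 + 1/d_i1, which gives d_i1 = -3.517 cm.
Its lateral magnification is m_1 = -d_i1/d_o1 = -(-3.517)/8.5 = 0.4138.
The intermediate image is virtual, 3.517 cm to the left of lens 1, so d_o2 = L - d_i1 = 27.5 - (-3.517) = 31.017 cm.
Applying the thin-lens equation again with f_2 = -23 cm and d_o2 = 31.017 cm gives d_i2 = -13.207 cm.
m_2 = -(-13.207)/(31.017) = 0.4258.
Overall magnification: m = m_1 m_2 = 0.1762.

0.18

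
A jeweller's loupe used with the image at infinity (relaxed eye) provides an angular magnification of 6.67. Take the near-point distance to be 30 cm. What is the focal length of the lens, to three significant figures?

For the image at infinity, M = D/f.
f = D/M = 30/6.67 = 4.498 cm.

4.50 cm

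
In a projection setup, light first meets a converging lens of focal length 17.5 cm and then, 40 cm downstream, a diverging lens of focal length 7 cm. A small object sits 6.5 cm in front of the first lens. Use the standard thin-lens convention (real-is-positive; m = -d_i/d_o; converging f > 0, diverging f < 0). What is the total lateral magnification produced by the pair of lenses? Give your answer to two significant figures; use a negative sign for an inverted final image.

0.19

Lens 1: 1/d_i1 = 1/f_1 - 1/d_o1 = 1/17.5 - 1/6.5 = -0.09670 cm^-1, so d_i1 = -10.341 cm.
m_1 = -(-10.341)/6.5 = 1.5909.
With d_i1 < 0 the first image is virtual and lies on the object side; the object distance for lens 2 is d_o2 = 40 - (-10.341) = 50.341 cm.
Lens 2: 1/d_i2 = 1/f_2 - 1/d_o2 = 1/(-7) - 1/(50.341) = -0.16272 cm^-1, so d_i2 = -6.145 cm.
m_2 = -(-6.145)/(50.341) = 0.1221.
The system's lateral magnification is m_1 m_2 = (1.5909)(0.1221) = 0.1942.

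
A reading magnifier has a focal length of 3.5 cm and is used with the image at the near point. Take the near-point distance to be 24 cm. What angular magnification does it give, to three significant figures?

7.86

M = 1 + D/f = 1 + 24/3.5 = 7.857.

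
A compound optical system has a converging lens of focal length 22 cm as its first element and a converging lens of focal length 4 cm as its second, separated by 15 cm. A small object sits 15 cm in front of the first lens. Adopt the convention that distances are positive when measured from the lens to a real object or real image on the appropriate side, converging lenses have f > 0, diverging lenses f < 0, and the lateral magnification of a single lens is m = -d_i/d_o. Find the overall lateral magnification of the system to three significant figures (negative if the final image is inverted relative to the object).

Lens 1: 1/d_i1 = 1/f_1 - 1/d_o1 = 1/22 - 1/15 = -0.02121 cm^-1, so d_i1 = -47.143 cm.
m_1 = -(-47.143)/15 = 3.1429.
With d_i1 < 0 the first image is virtual and lies on the object side; the object distance for lens 2 is d_o2 = 15 - (-47.143) = 62.143 cm.
Lens 2: 1/d_i2 = 1/f_2 - 1/d_o2 = 1/4 - 1/(62.143) = 0.23391 cm^-1, so d_i2 = 4.275 cm.
m_2 = -(4.275)/(62.143) = -0.0688.
Overall magnification: m = m_1 m_2 = -0.2162.

-0.216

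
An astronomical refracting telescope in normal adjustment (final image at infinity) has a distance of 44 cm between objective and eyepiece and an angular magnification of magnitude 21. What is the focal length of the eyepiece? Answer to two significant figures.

2.0 cm

In normal adjustment the tube length equals f_obj + f_eye and |M| = f_obj/f_eye.
So f_obj = 21 f_eye and 21 f_eye + f_eye = 44 cm, giving f_eye = 44/22 = 2.000 cm and f_obj = 42.000 cm.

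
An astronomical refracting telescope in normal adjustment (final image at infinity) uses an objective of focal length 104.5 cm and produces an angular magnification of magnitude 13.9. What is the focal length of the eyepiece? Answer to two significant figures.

7.5 cm

|M| = f_obj/f_eye, so f_eye = f_obj/|M| = 104.5/13.9 = 7.518 cm.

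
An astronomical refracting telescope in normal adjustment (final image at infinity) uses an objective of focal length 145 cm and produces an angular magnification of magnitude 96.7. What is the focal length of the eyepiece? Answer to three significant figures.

|M| = f_obj/f_eye, so f_eye = f_obj/|M| = 145/96.7 = 1.499 cm.

1.50 cm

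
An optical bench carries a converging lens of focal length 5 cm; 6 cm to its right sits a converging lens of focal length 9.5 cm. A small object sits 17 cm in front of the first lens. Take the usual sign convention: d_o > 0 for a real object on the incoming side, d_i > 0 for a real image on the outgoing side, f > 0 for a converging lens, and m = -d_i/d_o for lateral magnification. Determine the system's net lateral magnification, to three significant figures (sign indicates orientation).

First lens: d_i1 = 1/(1/5 - 1/17) = 7.083 cm.
m_1 = -(7.083)/17 = -0.4167.
This image would form 7.083 cm past lens 1, i.e. 1.083 cm beyond lens 2, so it is a virtual object for lens 2: d_o2 = 6 - 7.083 = -1.083 cm.
Second lens: d_i2 = 1/(1/9.5 - 1/(-1.083)) = 0.972 cm.
m_2 = -(0.972)/(-1.083) = 0.8976.
Total m = m_1 x m_2 = (-0.4167)(0.8976) = -0.3740.

-0.374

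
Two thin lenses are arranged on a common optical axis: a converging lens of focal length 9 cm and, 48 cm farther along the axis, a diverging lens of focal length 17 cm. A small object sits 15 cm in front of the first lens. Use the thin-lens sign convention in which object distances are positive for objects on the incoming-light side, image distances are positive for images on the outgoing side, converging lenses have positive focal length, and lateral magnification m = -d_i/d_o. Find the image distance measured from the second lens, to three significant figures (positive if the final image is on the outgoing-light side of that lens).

Lens 1: 1/d_i1 = 1/f_1 - 1/d_o1 = 1/9 - 1/15 = 0.04444 cm^-1, so d_i1 = 22.500 cm.
The intermediate image is 22.500 cm to the right of lens 1, so d_o2 = L - d_i1 = 48 - 22.500 = 25.500 cm.
Lens 2: 1/d_i2 = 1/f_2 - 1/d_o2 = 1/(-17) - 1/(25.500) = -0.09804 cm^-1, so d_i2 = -10.200 cm.

-10.2 cm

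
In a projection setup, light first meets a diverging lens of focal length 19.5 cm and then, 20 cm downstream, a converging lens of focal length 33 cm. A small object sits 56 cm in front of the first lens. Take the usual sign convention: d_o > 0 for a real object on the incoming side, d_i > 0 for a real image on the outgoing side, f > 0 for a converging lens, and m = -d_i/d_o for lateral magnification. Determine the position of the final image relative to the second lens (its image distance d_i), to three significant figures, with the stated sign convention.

777 cm

Applying the thin-lens equation to the first lens, 1/(-19.5) = 1/56 + 1/d_i1, which gives d_i1 = -14.464 cm.
With d_i1 < 0 the first image is virtual and lies on the object side; the object distance for lens 2 is d_o2 = 20 - (-14.464) = 34.464 cm.
Applying the thin-lens equation again with f_2 = 33 cm and d_o2 = 34.464 cm gives d_i2 = 777.068 cm.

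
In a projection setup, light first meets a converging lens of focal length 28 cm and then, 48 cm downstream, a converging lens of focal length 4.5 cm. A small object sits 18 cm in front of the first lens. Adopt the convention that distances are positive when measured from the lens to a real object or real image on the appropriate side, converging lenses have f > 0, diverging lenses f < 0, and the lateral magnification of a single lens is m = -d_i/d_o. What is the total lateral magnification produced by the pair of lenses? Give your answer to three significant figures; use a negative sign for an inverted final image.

-0.134

Lens 1: 1/d_i1 = 1/f_1 - 1/d_o1 = 1/28 - 1/18 = -0.01984 cm^-1, so d_i1 = -50.400 cm.
m_1 = -(-50.400)/18 = 2.8000.
With d_i1 < 0 the first image is virtual and lies on the object side; the object distance for lens 2 is d_o2 = 48 - (-50.400) = 98.400 cm.
Lens 2: 1/d_i2 = 1/f_2 - 1/d_o2 = 1/4.5 - 1/(98.400) = 0.21206 cm^-1, so d_i2 = 4.716 cm.
m_2 = -(4.716)/(98.400) = -0.0479.
Total m = m_1 x m_2 = (2.8000)(-0.0479) = -0.1342.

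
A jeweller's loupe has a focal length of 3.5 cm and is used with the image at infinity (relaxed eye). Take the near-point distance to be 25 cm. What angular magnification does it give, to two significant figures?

M = D/f = 25/3.5 = 7.143.

7.1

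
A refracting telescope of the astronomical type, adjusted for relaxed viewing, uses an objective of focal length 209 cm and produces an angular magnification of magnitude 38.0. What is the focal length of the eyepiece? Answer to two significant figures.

|M| = f_obj/f_eye, so f_eye = f_obj/|M| = 209/38.0 = 5.500 cm.

5.5 cm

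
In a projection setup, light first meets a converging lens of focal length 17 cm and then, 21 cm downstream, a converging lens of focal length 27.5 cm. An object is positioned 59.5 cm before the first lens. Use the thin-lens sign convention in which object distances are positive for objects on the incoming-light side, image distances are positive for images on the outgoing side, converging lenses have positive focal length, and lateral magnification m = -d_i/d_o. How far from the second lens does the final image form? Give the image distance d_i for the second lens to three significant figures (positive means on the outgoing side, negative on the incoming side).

2.54 cm

Lens 1: 1/d_i1 = 1/f_1 - 1/d_o1 = 1/17 - 1/59.5 = 0.04202 cm^-1, so d_i1 = 23.800 cm.
This image would form 23.800 cm past lens 1, i.e. 2.800 cm beyond lens 2, so it is a virtual object for lens 2: d_o2 = 21 - 23.800 = -2.800 cm.
Lens 2: 1/d_i2 = 1/f_2 - 1/d_o2 = 1/27.5 - 1/(-2.800) = 0.39351 cm^-1, so d_i2 = 2.541 cm.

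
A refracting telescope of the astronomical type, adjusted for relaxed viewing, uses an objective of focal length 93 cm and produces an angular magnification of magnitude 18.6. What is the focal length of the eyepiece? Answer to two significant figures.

|M| = f_obj/f_eye, so f_eye = f_obj/|M| = 93/18.6 = 5.000 cm.

5.0 cm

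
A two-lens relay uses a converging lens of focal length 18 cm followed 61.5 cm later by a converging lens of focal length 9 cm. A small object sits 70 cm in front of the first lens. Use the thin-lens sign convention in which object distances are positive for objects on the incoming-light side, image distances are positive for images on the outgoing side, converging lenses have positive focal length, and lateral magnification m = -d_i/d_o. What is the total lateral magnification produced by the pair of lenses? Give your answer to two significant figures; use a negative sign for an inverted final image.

Applying the thin-lens equation to the first lens, 1/18 = 1/70 + 1/d_i1, which gives d_i1 = 24.231 cm.
Its lateral magnification is m_1 = -d_i1/d_o1 = -(24.231)/70 = -0.3462.
That image sits 37.269 cm in front of the second lens, so d_o2 = 37.269 cm.
Applying the thin-lens equation again with f_2 = 9 cm and d_o2 = 37.269 cm gives d_i2 = 11.865 cm.
m_2 = -(11.865)/(37.269) = -0.3184.
Overall magnification: m = m_1 m_2 = 0.1102.

0.11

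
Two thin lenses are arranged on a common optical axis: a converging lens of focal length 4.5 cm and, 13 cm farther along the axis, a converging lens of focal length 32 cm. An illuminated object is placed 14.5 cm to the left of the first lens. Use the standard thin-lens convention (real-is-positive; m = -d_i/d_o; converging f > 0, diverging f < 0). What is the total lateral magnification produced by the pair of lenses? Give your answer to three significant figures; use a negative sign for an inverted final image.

-0.564

Lens 1: 1/d_i1 = 1/f_1 - 1/d_o1 = 1/4.5 - 1/14.5 = 0.15326 cm^-1, so d_i1 = 6.525 cm.
m_1 = -(6.525)/14.5 = -0.4500.
The intermediate image is 6.525 cm to the right of lens 1, so d_o2 = L - d_i1 = 13 - 6.525 = 6.475 cm.
Lens 2: 1/d_i2 = 1/f_2 - 1/d_o2 = 1/32 - 1/(6.475) = -0.12319 cm^-1, so d_i2 = -8.118 cm.
m_2 = -(-8.118)/(6.475) = 1.2537.
Total m = m_1 x m_2 = (-0.4500)(1.2537) = -0.5642.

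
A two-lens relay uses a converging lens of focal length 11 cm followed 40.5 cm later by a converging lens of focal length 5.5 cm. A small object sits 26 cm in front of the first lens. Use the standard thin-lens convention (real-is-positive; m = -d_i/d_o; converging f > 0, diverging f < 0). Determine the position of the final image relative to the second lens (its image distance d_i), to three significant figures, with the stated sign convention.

7.40 cm

Lens 1: 1/d_i1 = 1/f_1 - 1/d_o1 = 1/11 - 1/26 = 0.05245 cm^-1, so d_i1 = 19.067 cm.
The intermediate image is 19.067 cm to the right of lens 1, so d_o2 = L - d_i1 = 40.5 - 19.067 = 21.433 cm.
Lens 2: 1/d_i2 = 1/f_2 - 1/d_o2 = 1/5.5 - 1/(21.433) = 0.13516 cm^-1, so d_i2 = 7.399 cm.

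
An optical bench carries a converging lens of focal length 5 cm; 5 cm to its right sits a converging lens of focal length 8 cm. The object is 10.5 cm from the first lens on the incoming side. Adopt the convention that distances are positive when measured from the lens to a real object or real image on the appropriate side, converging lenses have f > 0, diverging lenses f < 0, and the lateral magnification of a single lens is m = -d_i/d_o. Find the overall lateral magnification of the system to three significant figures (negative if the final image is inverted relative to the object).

First lens: d_i1 = 1/(1/5 - 1/10.5) = 9.545 cm.
m_1 = -(9.545)/10.5 = -0.9091.
Since 9.545 cm > 5 cm, the first image lies past the second lens and serves as a virtual object: d_o2 = L - d_i1 = -4.545 cm.
Second lens: d_i2 = 1/(1/8 - 1/(-4.545)) = 2.899 cm.
m_2 = -(2.899)/(-4.545) = 0.6377.
Overall magnification: m = m_1 m_2 = -0.5797.

-0.580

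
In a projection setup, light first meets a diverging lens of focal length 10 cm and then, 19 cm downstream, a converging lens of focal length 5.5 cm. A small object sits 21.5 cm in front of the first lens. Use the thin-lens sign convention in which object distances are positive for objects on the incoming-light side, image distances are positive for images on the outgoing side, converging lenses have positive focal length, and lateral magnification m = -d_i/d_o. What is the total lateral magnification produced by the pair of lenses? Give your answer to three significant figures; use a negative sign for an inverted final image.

Lens 1: 1/d_i1 = 1/f_1 - 1/d_o1 = 1/(-10) - 1/21.5 = -0.14651 cm^-1, so d_i1 = -6.825 cm.
m_1 = -(-6.825)/21.5 = 0.3175.
The intermediate image is virtual, 6.825 cm to the left of lens 1, so d_o2 = L - d_i1 = 19 - (-6.825) = 25.825 cm.
Lens 2: 1/d_i2 = 1/f_2 - 1/d_o2 = 1/5.5 - 1/(25.825) = 0.14310 cm^-1, so d_i2 = 6.988 cm.
m_2 = -(6.988)/(25.825) = -0.2706.
The system's lateral magnification is m_1 m_2 = (0.3175)(-0.2706) = -0.0859.

-0.0859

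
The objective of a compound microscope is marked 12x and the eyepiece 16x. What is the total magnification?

192

The overall magnification of a compound microscope is the product of the objective and eyepiece magnifications:
M = M_obj x M_eye = 12 x 16 = 192.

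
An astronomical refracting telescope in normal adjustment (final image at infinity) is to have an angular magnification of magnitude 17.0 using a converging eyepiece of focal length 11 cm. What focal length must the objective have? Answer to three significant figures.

187 cm

|M| = f_obj/|f_eye|, so f_obj = |M| x |f_eye| = 17.0 x 11 = 187.000 cm.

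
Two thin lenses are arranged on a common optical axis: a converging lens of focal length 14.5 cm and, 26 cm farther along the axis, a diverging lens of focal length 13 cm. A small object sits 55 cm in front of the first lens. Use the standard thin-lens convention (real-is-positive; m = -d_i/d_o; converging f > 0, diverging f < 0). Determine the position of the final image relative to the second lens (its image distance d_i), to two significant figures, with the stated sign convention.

-4.2 cm

Applying the thin-lens equation to the first lens, 1/14.5 = 1/55 + 1/d_i1, which gives d_i1 = 19.691 cm.
Object distance for lens 2: d_o2 = 26 - 19.691 = 6.309 cm.
Applying the thin-lens equation again with f_2 = -13 cm and d_o2 = 6.309 cm gives d_i2 = -4.247 cm.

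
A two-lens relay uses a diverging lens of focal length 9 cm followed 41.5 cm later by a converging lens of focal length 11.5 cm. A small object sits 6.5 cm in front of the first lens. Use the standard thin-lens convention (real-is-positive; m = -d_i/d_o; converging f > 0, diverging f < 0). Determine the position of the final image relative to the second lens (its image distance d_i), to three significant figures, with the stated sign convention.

Lens 1: 1/d_i1 = 1/f_1 - 1/d_o1 = 1/(-9) - 1/6.5 = -0.26496 cm^-1, so d_i1 = -3.774 cm.
The intermediate image is virtual, 3.774 cm to the left of lens 1, so d_o2 = L - d_i1 = 41.5 - (-3.774) = 45.274 cm.
Lens 2: 1/d_i2 = 1/f_2 - 1/d_o2 = 1/11.5 - 1/(45.274) = 0.06487 cm^-1, so d_i2 = 15.416 cm.

15.4 cm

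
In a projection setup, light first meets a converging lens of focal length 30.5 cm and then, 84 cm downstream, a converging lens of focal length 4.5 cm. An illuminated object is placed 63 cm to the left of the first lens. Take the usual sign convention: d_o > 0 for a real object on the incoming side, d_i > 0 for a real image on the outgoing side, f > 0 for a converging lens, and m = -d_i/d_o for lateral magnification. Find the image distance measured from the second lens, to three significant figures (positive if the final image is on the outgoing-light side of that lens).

5.49 cm

Applying the thin-lens equation to the first lens, 1/30.5 = 1/63 + 1/d_i1, which gives d_i1 = 59.123 cm.
The intermediate image is 59.123 cm to the right of lens 1, so d_o2 = L - d_i1 = 84 - 59.123 = 24.877 cm.
Applying the thin-lens equation again with f_2 = 4.5 cm and d_o2 = 24.877 cm gives d_i2 = 5.494 cm.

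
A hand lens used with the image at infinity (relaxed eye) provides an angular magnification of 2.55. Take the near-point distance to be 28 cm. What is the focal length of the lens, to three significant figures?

For the image at infinity, M = D/f.
f = D/M = 28/2.55 = 10.980 cm.

11.0 cm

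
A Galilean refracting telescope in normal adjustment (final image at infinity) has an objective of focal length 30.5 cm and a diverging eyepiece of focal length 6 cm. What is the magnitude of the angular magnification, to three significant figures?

|M| = f_obj/|f_eye| = 30.5/6 = 5.083.

5.08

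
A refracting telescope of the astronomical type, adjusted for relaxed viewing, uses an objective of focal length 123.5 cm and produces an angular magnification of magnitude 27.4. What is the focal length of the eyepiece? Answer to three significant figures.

4.51 cm

|M| = f_obj/f_eye, so f_eye = f_obj/|M| = 123.5/27.4 = 4.507 cm.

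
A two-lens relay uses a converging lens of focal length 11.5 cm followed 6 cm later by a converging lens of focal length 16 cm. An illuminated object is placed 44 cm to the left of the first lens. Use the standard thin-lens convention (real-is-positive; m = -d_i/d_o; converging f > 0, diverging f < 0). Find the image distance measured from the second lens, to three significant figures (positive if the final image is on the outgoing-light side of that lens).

5.99 cm

Lens 1: 1/d_i1 = 1/f_1 - 1/d_o1 = 1/11.5 - 1/44 = 0.06423 cm^-1, so d_i1 = 15.569 cm.
This image would form 15.569 cm past lens 1, i.e. 9.569 cm beyond lens 2, so it is a virtual object for lens 2: d_o2 = 6 - 15.569 = -9.569 cm.
Lens 2: 1/d_i2 = 1/f_2 - 1/d_o2 = 1/16 - 1/(-9.569) = 0.16700 cm^-1, so d_i2 = 5.988 cm.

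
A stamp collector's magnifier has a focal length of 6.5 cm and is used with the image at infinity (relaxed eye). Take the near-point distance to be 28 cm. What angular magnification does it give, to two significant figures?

M = D/f = 28/6.5 = 4.308.

4.3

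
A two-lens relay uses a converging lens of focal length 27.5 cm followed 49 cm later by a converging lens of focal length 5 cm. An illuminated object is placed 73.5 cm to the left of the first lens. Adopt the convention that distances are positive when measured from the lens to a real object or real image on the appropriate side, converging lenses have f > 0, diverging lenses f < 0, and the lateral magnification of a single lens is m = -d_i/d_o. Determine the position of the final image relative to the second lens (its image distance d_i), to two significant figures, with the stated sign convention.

Lens 1: 1/d_i1 = 1/f_1 - 1/d_o1 = 1/27.5 - 1/73.5 = 0.02276 cm^-1, so d_i1 = 43.940 cm.
The intermediate image is 43.940 cm to the right of lens 1, so d_o2 = L - d_i1 = 49 - 43.940 = 5.060 cm.
Lens 2: 1/d_i2 = 1/f_2 - 1/d_o2 = 1/5 - 1/(5.060) = 0.00236 cm^-1, so d_i2 = 423.182 cm.

420 cm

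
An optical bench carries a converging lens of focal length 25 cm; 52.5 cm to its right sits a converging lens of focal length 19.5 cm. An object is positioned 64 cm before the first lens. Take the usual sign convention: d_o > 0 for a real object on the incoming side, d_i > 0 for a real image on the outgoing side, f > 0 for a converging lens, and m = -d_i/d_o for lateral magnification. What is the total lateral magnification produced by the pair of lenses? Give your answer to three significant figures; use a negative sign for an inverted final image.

-1.56

Lens 1: 1/d_i1 = 1/f_1 - 1/d_o1 = 1/25 - 1/64 = 0.02438 cm^-1, so d_i1 = 41.026 cm.
m_1 = -(41.026)/64 = -0.6410.
That image sits 11.474 cm in front of the second lens, so d_o2 = 11.474 cm.
Lens 2: 1/d_i2 = 1/f_2 - 1/d_o2 = 1/19.5 - 1/(11.474) = -0.03587 cm^-1, so d_i2 = -27.879 cm.
m_2 = -(-27.879)/(11.474) = 2.4297.
Total m = m_1 x m_2 = (-0.6410)(2.4297) = -1.5575.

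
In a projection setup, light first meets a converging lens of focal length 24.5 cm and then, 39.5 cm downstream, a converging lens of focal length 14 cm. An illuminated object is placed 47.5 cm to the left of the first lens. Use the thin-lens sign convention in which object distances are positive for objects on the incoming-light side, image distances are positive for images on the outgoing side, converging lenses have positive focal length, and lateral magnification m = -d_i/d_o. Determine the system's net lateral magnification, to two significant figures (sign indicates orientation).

Lens 1: 1/d_i1 = 1/f_1 - 1/d_o1 = 1/24.5 - 1/47.5 = 0.01976 cm^-1, so d_i1 = 50.598 cm.
m_1 = -(50.598)/47.5 = -1.0652.
Since 50.598 cm > 39.5 cm, the first image lies past the second lens and serves as a virtual object: d_o2 = L - d_i1 = -11.098 cm.
Lens 2: 1/d_i2 = 1/f_2 - 1/d_o2 = 1/14 - 1/(-11.098) = 0.16154 cm^-1, so d_i2 = 6.191 cm.
m_2 = -(6.191)/(-11.098) = 0.5578.
The system's lateral magnification is m_1 m_2 = (-1.0652)(0.5578) = -0.5942.

-0.59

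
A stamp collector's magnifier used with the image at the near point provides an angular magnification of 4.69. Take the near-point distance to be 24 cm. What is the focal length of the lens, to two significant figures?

For the image at the near point, M = 1 + D/f.
f = D/(M - 1) = 24/(4.69 - 1) = 6.504 cm.

6.5 cm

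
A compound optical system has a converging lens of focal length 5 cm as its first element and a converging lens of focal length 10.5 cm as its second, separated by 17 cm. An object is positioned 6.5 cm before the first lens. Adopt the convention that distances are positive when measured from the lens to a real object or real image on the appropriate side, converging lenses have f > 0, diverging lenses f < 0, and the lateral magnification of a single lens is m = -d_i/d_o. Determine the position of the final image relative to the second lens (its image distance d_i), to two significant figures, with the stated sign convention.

3.2 cm

Applying the thin-lens equation to the first lens, 1/5 = 1/6.5 + 1/d_i1, which gives d_i1 = 21.667 cm.
This image would form 21.667 cm past lens 1, i.e. 4.667 cm beyond lens 2, so it is a virtual object for lens 2: d_o2 = 17 - 21.667 = -4.667 cm.
Applying the thin-lens equation again with f_2 = 10.5 cm and d_o2 = -4.667 cm gives d_i2 = 3.231 cm.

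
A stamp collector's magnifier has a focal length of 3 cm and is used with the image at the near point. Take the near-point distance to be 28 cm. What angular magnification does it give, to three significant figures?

10.3

M = 1 + D/f = 1 + 28/3 = 10.333.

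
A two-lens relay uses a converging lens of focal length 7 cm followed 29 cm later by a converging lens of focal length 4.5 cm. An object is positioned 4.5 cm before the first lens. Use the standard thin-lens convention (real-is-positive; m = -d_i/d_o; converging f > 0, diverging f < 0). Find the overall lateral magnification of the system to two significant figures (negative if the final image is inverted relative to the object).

-0.34

Applying the thin-lens equation to the first lens, 1/7 = 1/4.5 + 1/d_i1, which gives d_i1 = -12.600 cm.
Its lateral magnification is m_1 = -d_i1/d_o1 = -(-12.600)/4.5 = 2.8000.
The intermediate image is virtual, 12.600 cm to the left of lens 1, so d_o2 = L - d_i1 = 29 - (-12.600) = 41.600 cm.
Applying the thin-lens equation again with f_2 = 4.5 cm and d_o2 = 41.600 cm gives d_i2 = 5.046 cm.
m_2 = -(5.046)/(41.600) = -0.1213.
Total m = m_1 x m_2 = (2.8000)(-0.1213) = -0.3396.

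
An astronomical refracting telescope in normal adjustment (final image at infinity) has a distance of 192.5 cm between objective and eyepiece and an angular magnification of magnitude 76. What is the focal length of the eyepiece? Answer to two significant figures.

2.5 cm

In normal adjustment the tube length equals f_obj + f_eye and |M| = f_obj/f_eye.
So f_obj = 76 f_eye and 76 f_eye + f_eye = 192.5 cm, giving f_eye = 192.5/77 = 2.500 cm and f_obj = 190.000 cm.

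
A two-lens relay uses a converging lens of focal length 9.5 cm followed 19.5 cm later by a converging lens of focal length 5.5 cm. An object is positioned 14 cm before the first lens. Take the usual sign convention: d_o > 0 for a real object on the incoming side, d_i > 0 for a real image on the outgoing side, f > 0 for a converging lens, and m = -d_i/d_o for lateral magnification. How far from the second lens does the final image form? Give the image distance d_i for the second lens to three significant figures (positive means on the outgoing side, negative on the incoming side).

Applying the thin-lens equation to the first lens, 1/9.5 = 1/14 + 1/d_i1, which gives d_i1 = 29.556 cm.
Since 29.556 cm > 19.5 cm, the first image lies past the second lens and serves as a virtual object: d_o2 = L - d_i1 = -10.056 cm.
Applying the thin-lens equation again with f_2 = 5.5 cm and d_o2 = -10.056 cm gives d_i2 = 3.555 cm.

3.56 cm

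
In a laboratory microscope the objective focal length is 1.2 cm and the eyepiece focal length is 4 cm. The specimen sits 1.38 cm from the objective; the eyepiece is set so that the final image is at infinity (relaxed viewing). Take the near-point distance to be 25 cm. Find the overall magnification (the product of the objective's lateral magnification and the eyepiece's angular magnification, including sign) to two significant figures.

Objective: 1/d_i = 1/f_obj - 1/d_o = 1/1.2 - 1/1.38 = 0.10870 cm^-1, so d_i = 9.200 cm.
m_obj = -d_i/d_o = -9.200/1.38 = -6.667.
Eyepiece angular magnification (image at infinity): M_eye = D/f_e = 25/4 = 6.250.
Overall M = m_obj x M_eye = (-6.667)(6.250) = -41.67.

-42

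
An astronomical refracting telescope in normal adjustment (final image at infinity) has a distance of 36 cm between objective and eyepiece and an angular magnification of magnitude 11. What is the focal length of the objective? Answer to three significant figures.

In normal adjustment the tube length equals f_obj + f_eye and |M| = f_obj/f_eye.
So f_obj = 11 f_eye and 11 f_eye + f_eye = 36 cm, giving f_eye = 36/12 = 3.000 cm and f_obj = 33.000 cm.

33.0 cm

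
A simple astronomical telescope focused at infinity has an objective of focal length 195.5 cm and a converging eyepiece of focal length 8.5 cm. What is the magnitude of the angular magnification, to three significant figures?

23.0

|M| = f_obj/|f_eye| = 195.5/8.5 = 23.000.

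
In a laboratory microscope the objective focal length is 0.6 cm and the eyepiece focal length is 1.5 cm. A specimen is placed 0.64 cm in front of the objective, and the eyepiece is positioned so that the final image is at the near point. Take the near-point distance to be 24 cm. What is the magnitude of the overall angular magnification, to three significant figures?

255

Objective: 1/d_i = 1/f_obj - 1/d_o = 1/0.6 - 1/0.64 = 0.10417 cm^-1, so d_i = 9.600 cm.
m_obj = -d_i/d_o = -9.600/0.64 = -15.000.
Eyepiece angular magnification (image at near point): M_eye = 1 + D/f_e = 1 + 24/1.5 = 17.000.
Overall M = m_obj x M_eye = (-15.000)(17.000) = -255.00.
|M| = 255.00.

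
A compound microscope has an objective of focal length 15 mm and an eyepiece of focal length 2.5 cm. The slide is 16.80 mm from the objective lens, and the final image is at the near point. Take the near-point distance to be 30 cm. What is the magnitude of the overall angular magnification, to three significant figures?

108

Convert to cm: f_obj = 15 mm = 1.5 cm; d_o = 16.80 mm = 1.68 cm.
Objective: 1/d_i = 1/f_obj - 1/d_o = 1/1.5 - 1/1.68 = 0.07143 cm^-1, so d_i = 14.000 cm.
m_obj = -d_i/d_o = -14.000/1.68 = -8.333.
Eyepiece angular magnification (image at near point): M_eye = 1 + D/f_e = 1 + 30/2.5 = 13.000.
Overall M = m_obj x M_eye = (-8.333)(13.000) = -108.33.
|M| = 108.33.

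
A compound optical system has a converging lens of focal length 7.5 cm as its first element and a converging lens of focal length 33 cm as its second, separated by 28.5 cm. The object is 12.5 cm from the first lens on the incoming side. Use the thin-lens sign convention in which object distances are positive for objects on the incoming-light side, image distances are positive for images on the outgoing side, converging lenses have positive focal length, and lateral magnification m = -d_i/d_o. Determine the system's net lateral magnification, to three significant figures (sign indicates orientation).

-2.13

Applying the thin-lens equation to the first lens, 1/7.5 = 1/12.5 + 1/d_i1, which gives d_i1 = 18.750 cm.
Its lateral magnification is m_1 = -d_i1/d_o1 = -(18.750)/12.5 = -1.5000.
That image sits 9.750 cm in front of the second lens, so d_o2 = 9.750 cm.
Applying the thin-lens equation again with f_2 = 33 cm and d_o2 = 9.750 cm gives d_i2 = -13.839 cm.
m_2 = -(-13.839)/(9.750) = 1.4194.
Overall magnification: m = m_1 m_2 = -2.1290.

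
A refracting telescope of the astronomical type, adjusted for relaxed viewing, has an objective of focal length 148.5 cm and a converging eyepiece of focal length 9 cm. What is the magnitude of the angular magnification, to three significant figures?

|M| = f_obj/|f_eye| = 148.5/9 = 16.500.

16.5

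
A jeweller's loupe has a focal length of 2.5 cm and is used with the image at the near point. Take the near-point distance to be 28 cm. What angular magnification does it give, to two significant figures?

M = 1 + D/f = 1 + 28/2.5 = 12.200.

12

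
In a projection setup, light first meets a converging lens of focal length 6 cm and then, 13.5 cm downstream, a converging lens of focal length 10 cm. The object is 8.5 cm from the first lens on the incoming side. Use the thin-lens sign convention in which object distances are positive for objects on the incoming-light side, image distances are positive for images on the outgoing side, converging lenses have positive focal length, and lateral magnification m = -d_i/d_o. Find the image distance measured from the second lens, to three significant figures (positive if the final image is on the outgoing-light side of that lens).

Lens 1: 1/d_i1 = 1/f_1 - 1/d_o1 = 1/6 - 1/8.5 = 0.04902 cm^-1, so d_i1 = 20.400 cm.
This image would form 20.400 cm past lens 1, i.e. 6.900 cm beyond lens 2, so it is a virtual object for lens 2: d_o2 = 13.5 - 20.400 = -6.900 cm.
Lens 2: 1/d_i2 = 1/f_2 - 1/d_o2 = 1/10 - 1/(-6.900) = 0.24493 cm^-1, so d_i2 = 4.083 cm.

4.08 cm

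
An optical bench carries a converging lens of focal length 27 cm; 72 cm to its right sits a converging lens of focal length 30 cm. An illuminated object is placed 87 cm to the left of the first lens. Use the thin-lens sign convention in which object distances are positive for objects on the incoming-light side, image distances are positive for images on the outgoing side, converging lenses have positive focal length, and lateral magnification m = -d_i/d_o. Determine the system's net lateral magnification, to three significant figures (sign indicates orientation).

4.74

Lens 1: 1/d_i1 = 1/f_1 - 1/d_o1 = 1/27 - 1/87 = 0.02554 cm^-1, so d_i1 = 39.150 cm.
m_1 = -(39.150)/87 = -0.4500.
The intermediate image is 39.150 cm to the right of lens 1, so d_o2 = L - d_i1 = 72 - 39.150 = 32.850 cm.
Lens 2: 1/d_i2 = 1/f_2 - 1/d_o2 = 1/30 - 1/(32.850) = 0.00289 cm^-1, so d_i2 = 345.789 cm.
m_2 = -(345.789)/(32.850) = -10.5263.
Total m = m_1 x m_2 = (-0.4500)(-10.5263) = 4.7368.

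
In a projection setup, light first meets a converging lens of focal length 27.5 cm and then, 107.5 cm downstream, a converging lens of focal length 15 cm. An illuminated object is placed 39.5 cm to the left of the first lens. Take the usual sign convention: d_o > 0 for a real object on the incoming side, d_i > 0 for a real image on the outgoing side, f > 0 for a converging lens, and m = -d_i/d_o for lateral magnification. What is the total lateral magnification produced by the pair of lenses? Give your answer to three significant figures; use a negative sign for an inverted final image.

Lens 1: 1/d_i1 = 1/f_1 - 1/d_o1 = 1/27.5 - 1/39.5 = 0.01105 cm^-1, so d_i1 = 90.521 cm.
m_1 = -(90.521)/39.5 = -2.2917.
Object distance for lens 2: d_o2 = 107.5 - 90.521 = 16.979 cm.
Lens 2: 1/d_i2 = 1/f_2 - 1/d_o2 = 1/15 - 1/(16.979) = 0.00777 cm^-1, so d_i2 = 128.684 cm.
m_2 = -(128.684)/(16.979) = -7.5789.
Overall magnification: m = m_1 m_2 = 17.3684.

17.4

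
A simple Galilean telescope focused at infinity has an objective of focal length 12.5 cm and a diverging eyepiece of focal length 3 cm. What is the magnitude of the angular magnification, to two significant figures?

4.2

|M| = f_obj/|f_eye| = 12.5/3 = 4.167.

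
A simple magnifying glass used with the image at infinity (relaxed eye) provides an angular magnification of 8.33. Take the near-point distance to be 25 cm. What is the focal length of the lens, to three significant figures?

For the image at infinity, M = D/f.
f = D/M = 25/8.33 = 3.001 cm.

3.00 cm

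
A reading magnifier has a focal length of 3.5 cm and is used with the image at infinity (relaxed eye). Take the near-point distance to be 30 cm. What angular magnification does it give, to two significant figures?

M = D/f = 30/3.5 = 8.571.

8.6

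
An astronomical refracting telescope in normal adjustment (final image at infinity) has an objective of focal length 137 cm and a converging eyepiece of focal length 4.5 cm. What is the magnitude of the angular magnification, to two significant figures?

30

|M| = f_obj/|f_eye| = 137/4.5 = 30.444.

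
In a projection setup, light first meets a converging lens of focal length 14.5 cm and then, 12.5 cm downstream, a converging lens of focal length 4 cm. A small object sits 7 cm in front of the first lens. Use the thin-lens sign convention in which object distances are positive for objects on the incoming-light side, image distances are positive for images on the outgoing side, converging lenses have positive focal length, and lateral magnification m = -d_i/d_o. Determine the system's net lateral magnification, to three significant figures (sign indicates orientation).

-0.351

Lens 1: 1/d_i1 = 1/f_1 - 1/d_o1 = 1/14.5 - 1/7 = -0.07389 cm^-1, so d_i1 = -13.533 cm.
m_1 = -(-13.533)/7 = 1.9333.
With d_i1 < 0 the first image is virtual and lies on the object side; the object distance for lens 2 is d_o2 = 12.5 - (-13.533) = 26.033 cm.
Lens 2: 1/d_i2 = 1/f_2 - 1/d_o2 = 1/4 - 1/(26.033) = 0.21159 cm^-1, so d_i2 = 4.726 cm.
m_2 = -(4.726)/(26.033) = -0.1815.
The system's lateral magnification is m_1 m_2 = (1.9333)(-0.1815) = -0.3510.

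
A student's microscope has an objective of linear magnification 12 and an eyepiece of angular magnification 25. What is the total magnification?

The overall magnification of a compound microscope is the product of the objective and eyepiece magnifications:
M = M_obj x M_eye = 12 x 25 = 300.

300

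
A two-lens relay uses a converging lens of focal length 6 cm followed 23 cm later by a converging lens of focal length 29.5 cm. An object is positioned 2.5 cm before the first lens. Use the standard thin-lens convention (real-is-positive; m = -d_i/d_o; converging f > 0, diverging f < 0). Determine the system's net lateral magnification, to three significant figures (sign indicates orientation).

First lens: d_i1 = 1/(1/6 - 1/2.5) = -4.286 cm.
m_1 = -(-4.286)/2.5 = 1.7143.
The intermediate image is virtual, 4.286 cm to the left of lens 1, so d_o2 = L - d_i1 = 23 - (-4.286) = 27.286 cm.
Second lens: d_i2 = 1/(1/29.5 - 1/(27.286)) = -363.516 cm.
m_2 = -(-363.516)/(27.286) = 13.3226.
Total m = m_1 x m_2 = (1.7143)(13.3226) = 22.8387.

22.8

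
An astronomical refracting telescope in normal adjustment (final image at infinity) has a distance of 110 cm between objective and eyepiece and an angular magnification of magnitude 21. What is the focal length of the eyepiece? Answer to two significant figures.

5.0 cm

In normal adjustment the tube length equals f_obj + f_eye and |M| = f_obj/f_eye.
So f_obj = 21 f_eye and 21 f_eye + f_eye = 110 cm, giving f_eye = 110/22 = 5.000 cm and f_obj = 105.000 cm.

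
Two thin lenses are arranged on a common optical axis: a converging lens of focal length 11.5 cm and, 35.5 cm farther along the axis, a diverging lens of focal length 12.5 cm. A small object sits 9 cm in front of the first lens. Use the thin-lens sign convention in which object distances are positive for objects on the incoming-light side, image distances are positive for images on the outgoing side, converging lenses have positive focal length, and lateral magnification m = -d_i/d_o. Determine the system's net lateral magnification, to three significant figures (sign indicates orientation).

0.643

Lens 1: 1/d_i1 = 1/f_1 - 1/d_o1 = 1/11.5 - 1/9 = -0.02415 cm^-1, so d_i1 = -41.400 cm.
m_1 = -(-41.400)/9 = 4.6000.
With d_i1 < 0 the first image is virtual and lies on the object side; the object distance for lens 2 is d_o2 = 35.5 - (-41.400) = 76.900 cm.
Lens 2: 1/d_i2 = 1/f_2 - 1/d_o2 = 1/(-12.5) - 1/(76.900) = -0.09300 cm^-1, so d_i2 = -10.752 cm.
m_2 = -(-10.752)/(76.900) = 0.1398.
Overall magnification: m = m_1 m_2 = 0.6432.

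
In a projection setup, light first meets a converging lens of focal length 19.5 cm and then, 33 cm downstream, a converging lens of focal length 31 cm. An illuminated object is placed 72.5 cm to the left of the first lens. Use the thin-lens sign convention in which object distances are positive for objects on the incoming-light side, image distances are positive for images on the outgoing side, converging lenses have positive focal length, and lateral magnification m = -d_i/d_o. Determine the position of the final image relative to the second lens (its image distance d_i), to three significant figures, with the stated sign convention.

Lens 1: 1/d_i1 = 1/f_1 - 1/d_o1 = 1/19.5 - 1/72.5 = 0.03749 cm^-1, so d_i1 = 26.675 cm.
That image sits 6.325 cm in front of the second lens, so d_o2 = 6.325 cm.
Lens 2: 1/d_i2 = 1/f_2 - 1/d_o2 = 1/31 - 1/(6.325) = -0.12583 cm^-1, so d_i2 = -7.947 cm.

-7.95 cm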